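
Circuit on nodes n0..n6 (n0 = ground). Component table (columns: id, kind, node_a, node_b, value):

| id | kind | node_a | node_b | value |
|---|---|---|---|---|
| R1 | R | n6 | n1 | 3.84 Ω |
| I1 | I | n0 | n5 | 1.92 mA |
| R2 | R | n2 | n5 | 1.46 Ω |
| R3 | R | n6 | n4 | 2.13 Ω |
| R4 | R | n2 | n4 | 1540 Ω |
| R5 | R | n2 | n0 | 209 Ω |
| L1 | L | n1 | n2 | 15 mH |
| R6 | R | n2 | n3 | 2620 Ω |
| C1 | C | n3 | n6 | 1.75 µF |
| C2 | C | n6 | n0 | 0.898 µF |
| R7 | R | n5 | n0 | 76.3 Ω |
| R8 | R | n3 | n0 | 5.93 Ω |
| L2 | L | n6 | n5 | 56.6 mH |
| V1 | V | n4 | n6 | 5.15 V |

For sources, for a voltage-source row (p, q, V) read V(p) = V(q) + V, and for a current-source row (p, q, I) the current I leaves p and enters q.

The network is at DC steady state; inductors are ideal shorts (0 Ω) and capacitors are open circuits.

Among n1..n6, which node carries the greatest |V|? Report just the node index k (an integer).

MNA unknowns: 6 node voltages V₁..V_6 plus 3 source currents (L1, L2, V1)
R1: Y=0.2604 on G[6,1]
I1: z[0]−=0.00192, z[5]+=0.00192
R2: Y=0.6849 on G[2,5]
R3: Y=0.4695 on G[6,4]
R4: Y=0.0006494 on G[2,4]
R5: Y=0.004785 on G[2,0]
L1: row V1−V2=0, i_L1 at 1,2
R6: Y=0.0003817 on G[2,3]
C1: Y=0.000 on G[3,6]
C2: Y=0.000 on G[6,0]
R7: Y=0.01311 on G[5,0]
R8: Y=0.1686 on G[3,0]
L2: row V6−V5=0, i_L2 at 6,5
V1: row V4−V6=5.15, i_V1 at 4,6
solve → V1=0.1072, V2=0.1072, V3=0.0002421, V4=5.254, V5=0.1042, V6=0.1042
aux → i_L1=-0.0007682, i_L2=-0.002574, i_V1=-2.421

4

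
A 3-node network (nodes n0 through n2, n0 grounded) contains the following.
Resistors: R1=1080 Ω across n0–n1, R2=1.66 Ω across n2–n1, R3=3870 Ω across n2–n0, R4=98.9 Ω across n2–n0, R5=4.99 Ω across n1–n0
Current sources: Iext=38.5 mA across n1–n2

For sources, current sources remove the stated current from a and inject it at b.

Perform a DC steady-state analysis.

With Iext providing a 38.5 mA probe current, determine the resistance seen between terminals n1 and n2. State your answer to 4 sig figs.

R_eq = 1.633 Ω

Apply KCL at each of the 2 non-ground nodes and solve the resulting linear system.
Node n1: branches {R1, R2, R5, Iext} → V_1 = -0.003080
Node n2: branches {R2, R3, R4, Iext} → V_2 = 0.05980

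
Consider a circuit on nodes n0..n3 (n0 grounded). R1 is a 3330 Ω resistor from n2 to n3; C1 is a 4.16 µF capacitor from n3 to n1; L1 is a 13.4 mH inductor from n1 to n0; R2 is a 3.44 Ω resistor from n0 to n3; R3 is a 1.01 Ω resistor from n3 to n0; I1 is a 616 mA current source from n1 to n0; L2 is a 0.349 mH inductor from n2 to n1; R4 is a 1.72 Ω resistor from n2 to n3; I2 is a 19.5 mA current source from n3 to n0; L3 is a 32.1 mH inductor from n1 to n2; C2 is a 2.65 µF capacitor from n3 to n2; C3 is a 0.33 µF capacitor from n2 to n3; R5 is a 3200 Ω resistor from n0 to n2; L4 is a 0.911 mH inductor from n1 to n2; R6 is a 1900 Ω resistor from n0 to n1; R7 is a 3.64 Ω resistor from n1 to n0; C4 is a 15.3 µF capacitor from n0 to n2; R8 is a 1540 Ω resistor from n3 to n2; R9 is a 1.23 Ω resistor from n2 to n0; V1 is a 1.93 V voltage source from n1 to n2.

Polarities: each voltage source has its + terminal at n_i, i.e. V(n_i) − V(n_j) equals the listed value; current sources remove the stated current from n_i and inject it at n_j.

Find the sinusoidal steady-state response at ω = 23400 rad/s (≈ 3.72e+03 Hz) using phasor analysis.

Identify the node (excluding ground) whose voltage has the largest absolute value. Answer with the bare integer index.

Element admittances at ω=23400 rad/s:
  Y(R1) = 0.0003003+0.000j S between n2,n3
  Y(C1) = 0.000+0.09734j S between n3,n1
  Y(L1) = 0.000-0.003189j S between n1,n0
  Y(R2) = 0.2907+0.000j S between n0,n3
  Y(R3) = 0.9901+0.000j S between n3,n0
  I1: injects 0.616 A into n0 (from n1)
  Y(L2) = 0.000-0.1224j S between n2,n1
  Y(R4) = 0.5814+0.000j S between n2,n3
  I2: injects 0.0195 A into n0 (from n3)
  Y(L3) = 0.000-0.001331j S between n1,n2
  Y(C2) = 0.000+0.06201j S between n3,n2
  Y(C3) = 0.000+0.007722j S between n2,n3
  Y(R5) = 0.0003125+0.000j S between n0,n2
  Y(L4) = 0.000-0.04691j S between n1,n2
  Y(R6) = 0.0005263+0.000j S between n0,n1
  Y(R7) = 0.2747+0.000j S between n1,n0
  Y(C4) = 0.000+0.3580j S between n0,n2
  Y(R8) = 0.0006494+0.000j S between n3,n2
  Y(R9) = 0.8130+0.000j S between n2,n0
  V1: constraint V(n1)−V(n2) = 1.93
Assemble and solve the 4×4 MNA system:
  V(n1)=1.190+0.1321j  V(n2)=-0.7405+0.1321j  V(n3)=-0.2450+0.09769j
  i(V1)=-0.9405+0.1572j

1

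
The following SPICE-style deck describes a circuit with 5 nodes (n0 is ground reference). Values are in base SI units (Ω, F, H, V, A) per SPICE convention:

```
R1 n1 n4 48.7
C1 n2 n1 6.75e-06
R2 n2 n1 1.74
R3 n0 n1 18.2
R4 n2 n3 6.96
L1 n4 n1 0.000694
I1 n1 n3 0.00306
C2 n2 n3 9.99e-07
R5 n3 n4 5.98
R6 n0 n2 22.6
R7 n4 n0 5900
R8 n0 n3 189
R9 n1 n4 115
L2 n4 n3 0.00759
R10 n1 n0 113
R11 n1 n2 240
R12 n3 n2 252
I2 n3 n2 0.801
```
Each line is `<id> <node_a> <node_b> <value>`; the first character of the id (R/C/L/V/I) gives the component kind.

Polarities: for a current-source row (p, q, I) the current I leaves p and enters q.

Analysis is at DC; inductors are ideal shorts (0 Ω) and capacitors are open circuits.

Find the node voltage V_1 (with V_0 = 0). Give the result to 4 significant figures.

-0.4144 V

Element admittances at DC:
  Y(R1) = 0.02053 S between n1,n4
  Y(C1) = 0.000 S between n2,n1
  Y(R2) = 0.5747 S between n2,n1
  Y(R3) = 0.05495 S between n0,n1
  Y(R4) = 0.1437 S between n2,n3
  L1: short n4↔n1 (DC inductor)
  I1: injects 0.00306 A into n3 (from n1)
  Y(C2) = 0.000 S between n2,n3
  Y(R5) = 0.1672 S between n3,n4
  Y(R6) = 0.04425 S between n0,n2
  Y(R7) = 0.0001695 S between n4,n0
  Y(R8) = 0.005291 S between n0,n3
  Y(R9) = 0.008696 S between n1,n4
  L2: short n4↔n3 (DC inductor)
  Y(R10) = 0.008850 S between n1,n0
  Y(R11) = 0.004167 S between n1,n2
  Y(R12) = 0.003968 S between n3,n2
  I2: injects 0.801 A into n2 (from n3)
Assemble and solve the 6×6 MNA system:
  V(n1)=-0.4144  V(n2)=0.6486  V(n3)=-0.4144  V(n4)=-0.4144
  i(L1)=-0.6387  i(L2)=0.6388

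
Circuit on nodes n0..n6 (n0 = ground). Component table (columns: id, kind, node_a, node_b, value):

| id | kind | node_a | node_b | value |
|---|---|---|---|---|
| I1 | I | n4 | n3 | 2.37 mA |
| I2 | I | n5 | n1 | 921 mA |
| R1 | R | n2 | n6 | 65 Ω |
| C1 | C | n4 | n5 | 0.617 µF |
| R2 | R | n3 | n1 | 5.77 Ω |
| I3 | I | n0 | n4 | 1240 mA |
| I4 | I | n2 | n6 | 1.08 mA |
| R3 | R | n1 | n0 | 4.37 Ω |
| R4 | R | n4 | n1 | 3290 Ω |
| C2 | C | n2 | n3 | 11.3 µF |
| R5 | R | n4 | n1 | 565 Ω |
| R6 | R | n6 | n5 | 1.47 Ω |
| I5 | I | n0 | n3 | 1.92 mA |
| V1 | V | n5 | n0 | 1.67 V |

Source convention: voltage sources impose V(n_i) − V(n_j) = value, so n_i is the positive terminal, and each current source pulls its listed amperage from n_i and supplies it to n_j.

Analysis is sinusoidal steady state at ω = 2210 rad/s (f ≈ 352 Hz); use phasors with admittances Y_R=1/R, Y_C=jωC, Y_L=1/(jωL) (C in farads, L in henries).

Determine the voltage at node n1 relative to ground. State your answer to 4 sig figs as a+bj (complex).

MNA unknowns: 6 node voltages V₁..V_6 plus 1 source current (V1)
I1: z[4]−=0.00237, z[3]+=0.00237
I2: z[5]−=0.921, z[1]+=0.921
R1: Y=0.01538+0.000j on G[2,6]
C1: Y=0.000+0.001364j on G[4,5]
R2: Y=0.1733+0.000j on G[3,1]
I3: z[0]−=1.24, z[4]+=1.24
I4: z[2]−=0.00108, z[6]+=0.00108
R3: Y=0.2288+0.000j on G[1,0]
R4: Y=0.0003040+0.000j on G[4,1]
C2: Y=0.000+0.02497j on G[2,3]
R5: Y=0.001770+0.000j on G[4,1]
R6: Y=0.6803+0.000j on G[6,5]
I5: z[0]−=0.00192, z[3]+=0.00192
V1: row V5−V0=1.67, i_V1 at 5,0
solve → V1=7.456-2.534j, V2=6.728+0.5113j, V3=7.036-2.578j, V4=421.2-278.4j, V5=1.670+0.000j, V6=1.783+0.01131j
aux → i_V1=-0.4643+0.5797j

7.456-2.534j V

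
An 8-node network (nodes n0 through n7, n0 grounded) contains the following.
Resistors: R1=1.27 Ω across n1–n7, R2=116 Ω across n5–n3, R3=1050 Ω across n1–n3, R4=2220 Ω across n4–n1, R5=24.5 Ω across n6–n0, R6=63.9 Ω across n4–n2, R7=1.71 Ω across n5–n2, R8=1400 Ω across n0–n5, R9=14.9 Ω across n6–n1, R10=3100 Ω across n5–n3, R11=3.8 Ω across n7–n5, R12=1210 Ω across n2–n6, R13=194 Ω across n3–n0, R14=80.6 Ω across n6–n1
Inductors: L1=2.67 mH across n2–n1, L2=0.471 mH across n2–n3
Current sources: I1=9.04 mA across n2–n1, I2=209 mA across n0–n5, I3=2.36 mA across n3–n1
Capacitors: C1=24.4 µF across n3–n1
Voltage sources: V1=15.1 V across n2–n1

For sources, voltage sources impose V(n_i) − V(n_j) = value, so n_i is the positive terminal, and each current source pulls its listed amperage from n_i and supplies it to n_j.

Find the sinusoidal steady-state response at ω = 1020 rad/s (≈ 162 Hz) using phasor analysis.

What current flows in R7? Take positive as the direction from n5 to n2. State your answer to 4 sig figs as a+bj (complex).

-2.054-0.0004786j A

Apply KCL at each of the 7 non-ground nodes and solve the resulting linear system.
Node n1: branches {R1, R3, L1, R4, R9, I1, R14, C1, I3, V1} → V_1 = 3.575+0.01122j
Node n2: branches {L1, R6, R7, I1, R12, L2, V1} → V_2 = 18.68+0.01122j
Node n3: branches {R2, R3, R10, R13, L2, C1, I3} → V_3 = 18.86-0.06034j
Node n4: branches {R4, R6} → V_4 = 18.25+0.01122j
Node n5: branches {R2, R7, R8, R10, R11, I2} → V_5 = 15.16+0.01040j
Node n6: branches {R5, R9, R12, R14} → V_6 = 2.474+0.007438j
Node n7: branches {R1, R11} → V_7 = 6.478+0.01101j
Source currents: i(V1)=-2.232+5.165j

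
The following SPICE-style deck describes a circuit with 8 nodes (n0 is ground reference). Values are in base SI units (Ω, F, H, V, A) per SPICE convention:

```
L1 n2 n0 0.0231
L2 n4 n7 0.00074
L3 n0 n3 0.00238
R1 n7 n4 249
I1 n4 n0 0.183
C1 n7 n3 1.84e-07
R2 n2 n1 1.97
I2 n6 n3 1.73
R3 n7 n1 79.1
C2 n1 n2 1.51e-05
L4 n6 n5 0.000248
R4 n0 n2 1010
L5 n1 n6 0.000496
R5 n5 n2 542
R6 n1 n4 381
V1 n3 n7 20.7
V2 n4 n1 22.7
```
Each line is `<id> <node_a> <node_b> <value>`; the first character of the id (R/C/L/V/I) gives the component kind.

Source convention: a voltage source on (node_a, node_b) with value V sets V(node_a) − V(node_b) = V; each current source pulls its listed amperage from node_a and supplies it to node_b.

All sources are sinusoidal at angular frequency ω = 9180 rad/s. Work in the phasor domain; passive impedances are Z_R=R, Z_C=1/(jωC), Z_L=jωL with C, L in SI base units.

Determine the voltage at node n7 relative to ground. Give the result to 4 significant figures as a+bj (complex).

-16.90-1.844j V

MNA unknowns: 7 node voltages V₁..V_7 plus 2 source currents (V1, V2)
L1: Y=0.000-0.004716j on G[2,0]
L2: Y=0.000-0.1472j on G[4,7]
L3: Y=0.000-0.04577j on G[0,3]
R1: Y=0.004016+0.000j on G[7,4]
I1: z[4]−=0.183, z[0]+=0.183
C1: Y=0.000+0.001689j on G[7,3]
R2: Y=0.5076+0.000j on G[2,1]
I2: z[6]−=1.73, z[3]+=1.73
R3: Y=0.01264+0.000j on G[7,1]
C2: Y=0.000+0.1386j on G[1,2]
L4: Y=0.000-0.4392j on G[6,5]
R4: Y=0.0009901+0.000j on G[0,2]
L5: Y=0.000-0.2196j on G[1,6]
R5: Y=0.001845+0.000j on G[5,2]
R6: Y=0.002625+0.000j on G[1,4]
V1: row V3−V7=20.7, i_V1 at 3,7
V2: row V4−V1=22.7, i_V2 at 4,1
solve → V1=-39.60-12.22j, V2=-39.51-12.61j, V3=3.798-1.844j, V4=-16.90-12.22j, V5=-39.69-20.10j, V6=-39.66-20.10j, V7=-16.90-1.844j
aux → i_V1=1.814+0.1389j, i_V2=1.285+0.04264j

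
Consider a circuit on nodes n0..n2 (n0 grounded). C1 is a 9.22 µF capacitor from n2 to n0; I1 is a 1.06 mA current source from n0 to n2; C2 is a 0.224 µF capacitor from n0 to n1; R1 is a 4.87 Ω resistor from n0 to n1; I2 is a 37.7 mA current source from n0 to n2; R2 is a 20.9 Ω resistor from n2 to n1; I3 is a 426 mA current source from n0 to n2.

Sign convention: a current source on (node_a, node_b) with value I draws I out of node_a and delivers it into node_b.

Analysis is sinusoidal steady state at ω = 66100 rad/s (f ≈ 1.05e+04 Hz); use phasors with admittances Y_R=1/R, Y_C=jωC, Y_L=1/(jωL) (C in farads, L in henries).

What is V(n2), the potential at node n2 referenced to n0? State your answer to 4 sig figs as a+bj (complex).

Apply KCL at each of the 2 non-ground nodes and solve the resulting linear system.
Node n1: branches {C2, R1, R2} → V_1 = 0.0007414-0.1435j
Node n2: branches {C1, I1, I2, R2, I3} → V_2 = 0.04832-0.7589j

0.04832-0.7589j V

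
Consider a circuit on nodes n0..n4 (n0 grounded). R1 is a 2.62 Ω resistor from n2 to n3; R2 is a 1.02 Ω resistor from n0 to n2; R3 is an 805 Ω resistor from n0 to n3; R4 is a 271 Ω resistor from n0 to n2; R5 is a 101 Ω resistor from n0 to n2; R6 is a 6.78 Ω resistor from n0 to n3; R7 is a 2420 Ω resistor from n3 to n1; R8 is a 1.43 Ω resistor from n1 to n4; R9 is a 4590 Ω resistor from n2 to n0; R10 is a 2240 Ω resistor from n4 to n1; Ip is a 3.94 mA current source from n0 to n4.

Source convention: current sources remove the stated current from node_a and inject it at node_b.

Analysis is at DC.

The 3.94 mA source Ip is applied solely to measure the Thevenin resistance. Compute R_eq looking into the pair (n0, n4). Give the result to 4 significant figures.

R_eq = 2424. Ω

Apply KCL at each of the 4 non-ground nodes and solve the resulting linear system.
Node n1: branches {R7, R8, R10} → V_1 = 9.544
Node n2: branches {R1, R2, R4, R5, R9} → V_2 = 0.002575
Node n3: branches {R1, R3, R6, R7} → V_3 = 0.009281
Node n4: branches {R8, R10, Ip} → V_4 = 9.550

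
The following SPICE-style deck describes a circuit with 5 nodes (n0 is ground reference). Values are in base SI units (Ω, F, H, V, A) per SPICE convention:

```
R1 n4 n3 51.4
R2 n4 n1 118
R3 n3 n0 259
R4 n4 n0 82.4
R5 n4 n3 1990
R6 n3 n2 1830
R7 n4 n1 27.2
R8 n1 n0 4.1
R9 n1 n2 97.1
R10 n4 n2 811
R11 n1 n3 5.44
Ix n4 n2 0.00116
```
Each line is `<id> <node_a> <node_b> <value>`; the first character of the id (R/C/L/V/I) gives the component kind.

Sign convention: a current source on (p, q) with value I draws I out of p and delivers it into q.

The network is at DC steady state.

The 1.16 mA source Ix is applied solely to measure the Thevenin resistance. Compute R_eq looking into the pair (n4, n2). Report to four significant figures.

Apply KCL at each of the 4 non-ground nodes and solve the resulting linear system.
Node n1: branches {R2, R7, R8, R9, R11} → V_1 = 0.0006535
Node n2: branches {R6, R9, R10, Ix} → V_2 = 0.09525
Node n3: branches {R1, R3, R5, R6, R11} → V_3 = -0.0004192
Node n4: branches {R1, R2, R4, R5, R7, R10, Ix} → V_4 = -0.01300

R_eq = 93.32 Ω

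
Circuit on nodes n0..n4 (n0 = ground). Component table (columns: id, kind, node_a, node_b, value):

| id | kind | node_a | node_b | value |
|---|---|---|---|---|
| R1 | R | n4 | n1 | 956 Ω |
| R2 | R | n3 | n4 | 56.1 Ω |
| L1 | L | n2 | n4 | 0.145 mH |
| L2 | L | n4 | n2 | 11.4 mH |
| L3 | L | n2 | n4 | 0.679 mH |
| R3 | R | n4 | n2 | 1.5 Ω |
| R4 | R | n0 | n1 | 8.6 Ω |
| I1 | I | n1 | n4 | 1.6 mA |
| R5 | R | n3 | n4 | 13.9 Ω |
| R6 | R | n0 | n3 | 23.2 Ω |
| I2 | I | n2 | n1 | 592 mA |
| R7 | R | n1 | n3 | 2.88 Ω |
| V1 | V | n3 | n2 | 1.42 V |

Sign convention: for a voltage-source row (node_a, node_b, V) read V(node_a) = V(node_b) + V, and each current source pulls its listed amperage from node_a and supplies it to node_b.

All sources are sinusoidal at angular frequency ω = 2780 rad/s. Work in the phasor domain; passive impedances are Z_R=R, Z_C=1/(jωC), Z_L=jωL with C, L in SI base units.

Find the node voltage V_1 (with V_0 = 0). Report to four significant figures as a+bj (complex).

Element admittances at ω=2780 rad/s:
  Y(R1) = 0.001046+0.000j S between n4,n1
  Y(R2) = 0.01783+0.000j S between n3,n4
  Y(L1) = 0.000-2.481j S between n2,n4
  Y(L2) = 0.000-0.03155j S between n4,n2
  Y(L3) = 0.000-0.5298j S between n2,n4
  Y(R3) = 0.6667+0.000j S between n4,n2
  Y(R4) = 0.1163+0.000j S between n0,n1
  I1: injects 0.0016 A into n4 (from n1)
  Y(R5) = 0.07194+0.000j S between n3,n4
  Y(R6) = 0.04310+0.000j S between n0,n3
  I2: injects 0.592 A into n1 (from n2)
  Y(R7) = 0.3472+0.000j S between n1,n3
  V1: constraint V(n3)−V(n2) = 1.42
Assemble and solve the 5×5 MNA system:
  V(n1)=0.4194+3.048e-05j  V(n2)=-2.552-8.223e-05j  V(n3)=-1.132-8.223e-05j  V(n4)=-2.541+0.04083j
  i(V1)=0.4607+0.003715j

0.4194+3.048e-05j V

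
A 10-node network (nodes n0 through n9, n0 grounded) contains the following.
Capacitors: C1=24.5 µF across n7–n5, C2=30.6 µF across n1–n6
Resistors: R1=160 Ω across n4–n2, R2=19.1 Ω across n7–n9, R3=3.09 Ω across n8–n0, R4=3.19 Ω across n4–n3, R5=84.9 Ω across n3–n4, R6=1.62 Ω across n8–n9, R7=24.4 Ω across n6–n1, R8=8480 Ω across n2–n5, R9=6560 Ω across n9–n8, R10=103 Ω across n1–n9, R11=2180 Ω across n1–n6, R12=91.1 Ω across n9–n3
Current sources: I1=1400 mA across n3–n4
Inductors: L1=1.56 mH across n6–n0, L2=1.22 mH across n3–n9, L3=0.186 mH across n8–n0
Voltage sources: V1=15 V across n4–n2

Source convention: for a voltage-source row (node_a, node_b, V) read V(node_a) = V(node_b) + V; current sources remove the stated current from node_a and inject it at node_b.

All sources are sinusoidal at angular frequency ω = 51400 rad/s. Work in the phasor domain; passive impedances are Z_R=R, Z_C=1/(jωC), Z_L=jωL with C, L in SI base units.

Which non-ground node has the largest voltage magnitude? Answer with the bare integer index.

Apply KCL at each of the 9 non-ground nodes and solve the resulting linear system.
Node n1: branches {C2, R7, R10, R11} → V_1 = 0.000+0.000j
Node n2: branches {R1, R8, V1} → V_2 = -10.65+0.05314j
Node n3: branches {I1, R4, R5, L2, R12} → V_3 = 0.03698+0.05316j
Node n4: branches {R1, I1, R4, R5, V1} → V_4 = 4.345+0.05314j
Node n5: branches {C1, R8} → V_5 = -0.02394+0.001113j
Node n6: branches {L1, C2, R7, R11} → V_6 = 0.000+0.000j
Node n7: branches {C1, R2} → V_7 = -0.02394+0.0001172j
Node n8: branches {R3, R6, R9, L3} → V_8 = 0.000+0.000j
Node n9: branches {R2, R6, L2, R9, R10, R12} → V_9 = 0.000+0.000j
Source currents: i(V1)=-0.09500+6.136e-06j

2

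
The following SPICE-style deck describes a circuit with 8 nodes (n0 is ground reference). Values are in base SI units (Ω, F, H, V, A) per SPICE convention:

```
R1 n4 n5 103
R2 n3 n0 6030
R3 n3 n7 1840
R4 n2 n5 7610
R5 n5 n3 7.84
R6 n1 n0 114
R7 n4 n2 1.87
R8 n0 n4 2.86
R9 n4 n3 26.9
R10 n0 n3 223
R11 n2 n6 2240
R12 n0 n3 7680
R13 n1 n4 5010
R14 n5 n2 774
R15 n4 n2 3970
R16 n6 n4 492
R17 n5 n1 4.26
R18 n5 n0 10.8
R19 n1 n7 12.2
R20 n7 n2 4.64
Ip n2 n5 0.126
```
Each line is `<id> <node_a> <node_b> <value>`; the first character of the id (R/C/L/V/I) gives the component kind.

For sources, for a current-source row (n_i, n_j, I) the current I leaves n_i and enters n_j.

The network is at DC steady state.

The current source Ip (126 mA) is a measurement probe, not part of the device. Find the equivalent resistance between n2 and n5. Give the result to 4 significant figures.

R_eq = 6.937 Ω

Apply KCL at each of the 7 non-ground nodes and solve the resulting linear system.
Node n1: branches {R6, R13, R17, R19} → V_1 = 0.3684
Node n2: branches {R4, R7, R11, R14, R15, R20, Ip} → V_2 = -0.3182
Node n3: branches {R2, R3, R5, R9, R10, R12} → V_3 = 0.3812
Node n4: branches {R1, R7, R8, R9, R13, R15, R16} → V_4 = -0.1617
Node n5: branches {R1, R4, R5, R14, R17, R18, Ip} → V_5 = 0.5559
Node n6: branches {R11, R16} → V_6 = -0.1899
Node n7: branches {R3, R19, R20} → V_7 = -0.1281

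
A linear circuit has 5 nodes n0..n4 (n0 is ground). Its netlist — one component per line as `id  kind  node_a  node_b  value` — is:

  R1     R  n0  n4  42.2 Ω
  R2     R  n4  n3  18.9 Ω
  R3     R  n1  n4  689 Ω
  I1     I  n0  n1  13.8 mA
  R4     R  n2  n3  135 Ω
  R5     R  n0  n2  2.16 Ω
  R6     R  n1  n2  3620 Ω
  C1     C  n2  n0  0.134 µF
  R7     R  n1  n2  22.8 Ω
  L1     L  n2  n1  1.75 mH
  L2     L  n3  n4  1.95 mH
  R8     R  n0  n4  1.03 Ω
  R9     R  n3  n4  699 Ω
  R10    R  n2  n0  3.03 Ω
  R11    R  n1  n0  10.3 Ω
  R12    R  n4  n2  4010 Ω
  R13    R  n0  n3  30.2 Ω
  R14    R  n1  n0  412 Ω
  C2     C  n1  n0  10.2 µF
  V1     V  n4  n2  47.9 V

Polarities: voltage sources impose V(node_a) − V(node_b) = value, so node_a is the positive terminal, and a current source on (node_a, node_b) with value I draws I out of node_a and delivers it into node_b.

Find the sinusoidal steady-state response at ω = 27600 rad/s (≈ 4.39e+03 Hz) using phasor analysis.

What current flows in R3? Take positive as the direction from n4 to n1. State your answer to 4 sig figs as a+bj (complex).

0.03187-0.006139j A

Element admittances at ω=27600 rad/s:
  Y(R1) = 0.02370+0.000j S between n0,n4
  Y(R2) = 0.05291+0.000j S between n4,n3
  Y(R3) = 0.001451+0.000j S between n1,n4
  I1: injects 0.0138 A into n1 (from n0)
  Y(R4) = 0.007407+0.000j S between n2,n3
  Y(R5) = 0.4630+0.000j S between n0,n2
  Y(R6) = 0.0002762+0.000j S between n1,n2
  Y(C1) = 0.000+0.003698j S between n2,n0
  Y(R7) = 0.04386+0.000j S between n1,n2
  Y(L1) = 0.000-0.02070j S between n2,n1
  Y(L2) = 0.000-0.01858j S between n3,n4
  Y(R8) = 0.9709+0.000j S between n0,n4
  Y(R9) = 0.001431+0.000j S between n3,n4
  Y(R10) = 0.3300+0.000j S between n2,n0
  Y(R11) = 0.09709+0.000j S between n1,n0
  Y(R12) = 0.0002494+0.000j S between n4,n2
  Y(R13) = 0.03311+0.000j S between n0,n3
  Y(R14) = 0.002427+0.000j S between n1,n0
  Y(C2) = 0.000+0.2815j S between n1,n0
  V1: constraint V(n4)−V(n2) = 47.9
Assemble and solve the 5×5 MNA system:
  V(n1)=-0.2376+4.132j  V(n2)=-26.18-0.09767j  V(n3)=10.81-2.201j  V(n4)=21.72-0.09767j
  i(V1)=-22.28+0.1917j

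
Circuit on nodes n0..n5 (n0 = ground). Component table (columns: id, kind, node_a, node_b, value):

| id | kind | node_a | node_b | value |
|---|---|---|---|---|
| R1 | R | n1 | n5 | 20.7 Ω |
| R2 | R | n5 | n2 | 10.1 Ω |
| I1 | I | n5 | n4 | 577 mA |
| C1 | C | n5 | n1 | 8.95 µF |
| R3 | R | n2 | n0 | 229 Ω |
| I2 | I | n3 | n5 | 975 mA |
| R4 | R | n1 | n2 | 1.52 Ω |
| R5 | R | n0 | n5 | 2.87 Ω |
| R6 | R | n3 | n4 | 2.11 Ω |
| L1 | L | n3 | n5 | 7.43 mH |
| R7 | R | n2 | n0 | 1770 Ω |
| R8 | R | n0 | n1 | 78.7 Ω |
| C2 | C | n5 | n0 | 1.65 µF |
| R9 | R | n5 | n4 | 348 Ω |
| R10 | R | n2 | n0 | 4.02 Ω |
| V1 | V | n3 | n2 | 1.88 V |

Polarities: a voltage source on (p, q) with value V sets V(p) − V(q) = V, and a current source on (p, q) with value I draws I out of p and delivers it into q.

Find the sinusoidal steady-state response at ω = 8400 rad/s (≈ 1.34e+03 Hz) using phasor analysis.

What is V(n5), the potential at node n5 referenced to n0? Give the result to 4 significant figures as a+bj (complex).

0.5523-0.1492j V

Apply KCL at each of the 5 non-ground nodes and solve the resulting linear system.
Node n1: branches {R1, C1, R4, R8} → V_1 = -0.5946+0.2580j
Node n2: branches {R2, R3, R4, R7, R10, V1} → V_2 = -0.7369+0.1618j
Node n3: branches {I2, R6, L1, V1} → V_3 = 1.143+0.1618j
Node n4: branches {I1, R6, R9} → V_4 = 2.350+0.1600j
Node n5: branches {R1, R2, I1, C1, I2, R5, L1, C2, R9} → V_5 = 0.5523-0.1492j
Source currents: i(V1)=-0.4081+0.008579j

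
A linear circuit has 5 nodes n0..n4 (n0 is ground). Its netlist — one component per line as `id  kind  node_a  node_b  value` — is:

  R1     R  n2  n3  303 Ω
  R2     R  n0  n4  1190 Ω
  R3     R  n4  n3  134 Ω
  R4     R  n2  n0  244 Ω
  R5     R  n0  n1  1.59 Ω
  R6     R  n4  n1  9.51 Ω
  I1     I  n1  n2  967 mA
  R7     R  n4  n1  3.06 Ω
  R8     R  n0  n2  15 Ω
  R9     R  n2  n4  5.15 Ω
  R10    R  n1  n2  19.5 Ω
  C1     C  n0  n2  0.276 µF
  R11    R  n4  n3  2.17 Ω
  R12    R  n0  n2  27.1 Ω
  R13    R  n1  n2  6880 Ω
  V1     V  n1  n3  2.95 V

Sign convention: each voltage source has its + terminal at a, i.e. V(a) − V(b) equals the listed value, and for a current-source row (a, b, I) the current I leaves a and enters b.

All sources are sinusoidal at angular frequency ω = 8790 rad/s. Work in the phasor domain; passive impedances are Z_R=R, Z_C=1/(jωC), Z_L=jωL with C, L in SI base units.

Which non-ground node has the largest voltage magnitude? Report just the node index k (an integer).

Element admittances at ω=8790 rad/s:
  Y(R1) = 0.003300+0.000j S between n2,n3
  Y(R2) = 0.0008403+0.000j S between n0,n4
  Y(R3) = 0.007463+0.000j S between n4,n3
  Y(R4) = 0.004098+0.000j S between n2,n0
  Y(R5) = 0.6289+0.000j S between n0,n1
  Y(R6) = 0.1052+0.000j S between n4,n1
  I1: injects 0.967 A into n2 (from n1)
  Y(R7) = 0.3268+0.000j S between n4,n1
  Y(R8) = 0.06667+0.000j S between n0,n2
  Y(R9) = 0.1942+0.000j S between n2,n4
  Y(R10) = 0.05128+0.000j S between n1,n2
  Y(C1) = 0.000+0.002426j S between n0,n2
  Y(R11) = 0.4608+0.000j S between n4,n3
  Y(R12) = 0.03690+0.000j S between n0,n2
  Y(R13) = 0.0001453+0.000j S between n1,n2
  V1: constraint V(n1)−V(n3) = 2.95
Assemble and solve the 5×5 MNA system:
  V(n1)=-0.3385-0.004571j  V(n2)=1.986-0.01800j  V(n3)=-3.288-0.004571j  V(n4)=-1.187-0.006947j
  i(V1)=-1.001+0.001157j

3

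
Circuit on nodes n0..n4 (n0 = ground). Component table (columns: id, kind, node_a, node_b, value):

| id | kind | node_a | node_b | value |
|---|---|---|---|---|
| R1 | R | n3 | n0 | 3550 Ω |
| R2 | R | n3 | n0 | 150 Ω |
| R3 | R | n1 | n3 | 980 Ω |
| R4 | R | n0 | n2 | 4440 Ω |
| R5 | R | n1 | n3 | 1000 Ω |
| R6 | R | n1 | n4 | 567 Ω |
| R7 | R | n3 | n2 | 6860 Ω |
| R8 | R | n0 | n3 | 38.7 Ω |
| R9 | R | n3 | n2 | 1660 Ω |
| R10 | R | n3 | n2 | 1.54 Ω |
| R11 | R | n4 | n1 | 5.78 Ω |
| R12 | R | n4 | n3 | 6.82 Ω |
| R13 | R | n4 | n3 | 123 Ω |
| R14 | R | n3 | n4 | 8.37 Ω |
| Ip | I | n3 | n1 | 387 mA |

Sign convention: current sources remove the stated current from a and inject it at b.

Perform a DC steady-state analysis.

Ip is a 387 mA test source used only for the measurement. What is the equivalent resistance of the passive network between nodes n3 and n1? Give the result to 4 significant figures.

Element admittances at DC:
  Y(R1) = 0.0002817 S between n3,n0
  Y(R2) = 0.006667 S between n3,n0
  Y(R3) = 0.001020 S between n1,n3
  Y(R4) = 0.0002252 S between n0,n2
  Y(R5) = 0.001000 S between n1,n3
  Y(R6) = 0.001764 S between n1,n4
  Y(R7) = 0.0001458 S between n3,n2
  Y(R8) = 0.02584 S between n0,n3
  Y(R9) = 0.0006024 S between n3,n2
  Y(R10) = 0.6494 S between n3,n2
  Y(R11) = 0.1730 S between n4,n1
  Y(R12) = 0.1466 S between n4,n3
  Y(R13) = 0.008130 S between n4,n3
  Y(R14) = 0.1195 S between n3,n4
  Ip: injects 0.387 A into n1 (from n3)
Assemble and solve the 4×4 MNA system:
  V(n1)=3.558  V(n2)=0.000  V(n3)=0.000  V(n4)=1.385

R_eq = 9.194 Ω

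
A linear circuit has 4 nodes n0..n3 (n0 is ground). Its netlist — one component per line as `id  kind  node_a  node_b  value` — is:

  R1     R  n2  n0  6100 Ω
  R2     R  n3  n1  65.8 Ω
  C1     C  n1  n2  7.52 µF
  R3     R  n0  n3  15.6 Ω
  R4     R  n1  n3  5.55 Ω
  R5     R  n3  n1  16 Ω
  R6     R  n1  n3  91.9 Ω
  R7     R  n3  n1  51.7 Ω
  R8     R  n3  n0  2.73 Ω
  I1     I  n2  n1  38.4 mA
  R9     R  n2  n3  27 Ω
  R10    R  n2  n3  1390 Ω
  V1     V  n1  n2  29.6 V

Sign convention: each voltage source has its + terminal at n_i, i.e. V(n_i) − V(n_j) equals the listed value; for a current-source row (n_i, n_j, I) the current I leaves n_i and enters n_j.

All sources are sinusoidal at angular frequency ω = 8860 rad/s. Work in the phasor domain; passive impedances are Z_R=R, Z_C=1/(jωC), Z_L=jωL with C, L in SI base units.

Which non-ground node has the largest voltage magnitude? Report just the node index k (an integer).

Apply KCL at each of the 3 non-ground nodes and solve the resulting linear system.
Node n1: branches {R2, C1, R4, R5, R6, R7, I1, V1} → V_1 = 3.453+0.000j
Node n2: branches {R1, C1, I1, R9, R10, V1} → V_2 = -26.15+0.000j
Node n3: branches {R2, R3, R4, R5, R6, R7, R8, R9, R10} → V_3 = 0.009959+0.000j
Source currents: i(V1)=-0.9535-1.972j

2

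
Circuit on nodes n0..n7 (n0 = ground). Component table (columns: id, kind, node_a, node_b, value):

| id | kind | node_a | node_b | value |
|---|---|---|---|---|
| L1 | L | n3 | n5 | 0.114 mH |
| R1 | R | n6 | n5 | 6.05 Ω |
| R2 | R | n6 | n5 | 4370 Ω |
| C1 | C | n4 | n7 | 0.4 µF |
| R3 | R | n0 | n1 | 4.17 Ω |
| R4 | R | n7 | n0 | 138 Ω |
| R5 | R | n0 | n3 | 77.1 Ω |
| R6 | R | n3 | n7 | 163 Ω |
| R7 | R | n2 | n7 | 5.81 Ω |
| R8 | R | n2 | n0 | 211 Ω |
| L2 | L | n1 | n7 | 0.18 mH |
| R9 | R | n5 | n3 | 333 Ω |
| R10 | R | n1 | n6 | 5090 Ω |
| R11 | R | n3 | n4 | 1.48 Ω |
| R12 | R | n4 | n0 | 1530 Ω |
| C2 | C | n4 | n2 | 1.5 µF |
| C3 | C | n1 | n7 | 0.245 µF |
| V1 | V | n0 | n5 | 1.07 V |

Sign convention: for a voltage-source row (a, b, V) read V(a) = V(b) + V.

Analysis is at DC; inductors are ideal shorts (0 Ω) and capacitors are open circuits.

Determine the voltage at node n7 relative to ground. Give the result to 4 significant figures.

-0.02626 V

Apply KCL at each of the 7 non-ground nodes and solve the resulting linear system.
Node n1: branches {R3, L2, R10, C3} → V_1 = -0.02626
Node n2: branches {R7, R8, C2} → V_2 = -0.02555
Node n3: branches {L1, R5, R6, R9, R11} → V_3 = -1.070
Node n4: branches {C1, R11, R12, C2} → V_4 = -1.069
Node n5: branches {L1, R1, R2, R9, V1} → V_5 = -1.070
Node n6: branches {R1, R2, R10} → V_6 = -1.069
Node n7: branches {C1, R4, R6, R7, L2, C3} → V_7 = -0.02626
Source currents: i(L1)=0.02098, i(L2)=0.006092, i(V1)=-0.02118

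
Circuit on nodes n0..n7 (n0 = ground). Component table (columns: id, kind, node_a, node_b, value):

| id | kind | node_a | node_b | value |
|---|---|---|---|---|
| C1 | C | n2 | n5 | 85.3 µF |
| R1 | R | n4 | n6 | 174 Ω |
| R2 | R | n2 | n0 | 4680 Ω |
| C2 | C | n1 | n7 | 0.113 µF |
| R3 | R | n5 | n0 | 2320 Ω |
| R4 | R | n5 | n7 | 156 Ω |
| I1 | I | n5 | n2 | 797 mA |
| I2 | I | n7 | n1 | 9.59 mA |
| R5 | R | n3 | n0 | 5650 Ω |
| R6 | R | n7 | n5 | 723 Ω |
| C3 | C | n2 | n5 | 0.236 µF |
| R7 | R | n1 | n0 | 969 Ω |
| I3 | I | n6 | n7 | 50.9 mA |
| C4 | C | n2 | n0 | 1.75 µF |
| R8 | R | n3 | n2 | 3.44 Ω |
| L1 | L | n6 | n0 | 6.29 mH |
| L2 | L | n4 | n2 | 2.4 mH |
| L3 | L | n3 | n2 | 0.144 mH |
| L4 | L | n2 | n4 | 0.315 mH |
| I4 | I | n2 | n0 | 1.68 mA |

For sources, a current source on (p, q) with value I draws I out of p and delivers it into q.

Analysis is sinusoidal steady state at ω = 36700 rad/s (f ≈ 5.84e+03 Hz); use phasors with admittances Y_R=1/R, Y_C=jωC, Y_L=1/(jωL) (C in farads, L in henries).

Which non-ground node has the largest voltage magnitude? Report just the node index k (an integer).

6

Element admittances at ω=36700 rad/s:
  Y(C1) = 0.000+3.131j S between n2,n5
  Y(R1) = 0.005747+0.000j S between n4,n6
  Y(R2) = 0.0002137+0.000j S between n2,n0
  Y(C2) = 0.000+0.004147j S between n1,n7
  Y(R3) = 0.0004310+0.000j S between n5,n0
  Y(R4) = 0.006410+0.000j S between n5,n7
  I1: injects 0.797 A into n2 (from n5)
  I2: injects 0.00959 A into n1 (from n7)
  Y(R5) = 0.0001770+0.000j S between n3,n0
  Y(R6) = 0.001383+0.000j S between n7,n5
  Y(C3) = 0.000+0.008661j S between n2,n5
  Y(R7) = 0.001032+0.000j S between n1,n0
  I3: injects 0.0509 A into n7 (from n6)
  Y(C4) = 0.000+0.06423j S between n2,n0
  Y(R8) = 0.2907+0.000j S between n3,n2
  Y(L1) = 0.000-0.004332j S between n6,n0
  Y(L2) = 0.000-0.01135j S between n4,n2
  Y(L3) = 0.000-0.1892j S between n3,n2
  Y(L4) = 0.000-0.08650j S between n2,n4
  I4: injects 0.00168 A into n0 (from n2)
Assemble and solve the 7×7 MNA system:
  V(n1)=5.623-0.7724j  V(n2)=-0.3557-0.2010j  V(n3)=-0.3556-0.2008j  V(n4)=-0.1135-0.5158j  V(n5)=-0.3555+0.03844j  V(n6)=-5.472-4.641j  V(n7)=5.431+0.1407j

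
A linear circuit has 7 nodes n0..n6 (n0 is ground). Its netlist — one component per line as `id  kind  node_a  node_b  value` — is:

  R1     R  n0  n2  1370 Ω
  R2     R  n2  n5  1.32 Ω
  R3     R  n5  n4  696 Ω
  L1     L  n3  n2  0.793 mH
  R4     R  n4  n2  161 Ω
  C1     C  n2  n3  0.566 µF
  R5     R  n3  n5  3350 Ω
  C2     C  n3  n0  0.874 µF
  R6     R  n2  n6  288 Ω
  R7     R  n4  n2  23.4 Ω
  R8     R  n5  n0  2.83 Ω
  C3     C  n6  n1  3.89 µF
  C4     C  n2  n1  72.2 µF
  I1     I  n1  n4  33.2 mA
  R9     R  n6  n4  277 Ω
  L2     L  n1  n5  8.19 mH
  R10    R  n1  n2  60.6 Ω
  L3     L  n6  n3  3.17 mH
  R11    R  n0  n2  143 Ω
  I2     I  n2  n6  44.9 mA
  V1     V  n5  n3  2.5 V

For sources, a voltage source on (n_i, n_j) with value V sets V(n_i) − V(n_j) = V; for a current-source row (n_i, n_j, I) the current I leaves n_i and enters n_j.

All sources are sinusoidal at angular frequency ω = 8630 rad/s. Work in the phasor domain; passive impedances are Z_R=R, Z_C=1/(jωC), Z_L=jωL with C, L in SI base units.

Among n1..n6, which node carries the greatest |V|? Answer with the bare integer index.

Element admittances at ω=8630 rad/s:
  Y(R1) = 0.0007299+0.000j S between n0,n2
  Y(R2) = 0.7576+0.000j S between n2,n5
  Y(R3) = 0.001437+0.000j S between n5,n4
  Y(L1) = 0.000-0.1461j S between n3,n2
  Y(R4) = 0.006211+0.000j S between n4,n2
  Y(C1) = 0.000+0.004885j S between n2,n3
  Y(R5) = 0.0002985+0.000j S between n3,n5
  Y(C2) = 0.000+0.007543j S between n3,n0
  Y(R6) = 0.003472+0.000j S between n2,n6
  Y(R7) = 0.04274+0.000j S between n4,n2
  Y(R8) = 0.3534+0.000j S between n5,n0
  Y(C3) = 0.000+0.03357j S between n6,n1
  Y(C4) = 0.000+0.6231j S between n2,n1
  I1: injects 0.0332 A into n4 (from n1)
  Y(R9) = 0.003610+0.000j S between n6,n4
  Y(L2) = 0.000-0.01415j S between n1,n5
  Y(R10) = 0.01650+0.000j S between n1,n2
  Y(L3) = 0.000-0.03655j S between n6,n3
  Y(R11) = 0.006993+0.000j S between n0,n2
  I2: injects 0.0449 A into n6 (from n2)
  V1: constraint V(n5)−V(n3) = 2.5
Assemble and solve the 7×7 MNA system:
  V(n1)=-0.6400+0.9421j  V(n2)=-0.5269+0.4054j  V(n3)=-2.488+0.04424j  V(n4)=-0.009584+1.010j  V(n5)=0.01246+0.04424j  V(n6)=-2.201+9.592j
  i(V1)=-0.4011+0.2686j

6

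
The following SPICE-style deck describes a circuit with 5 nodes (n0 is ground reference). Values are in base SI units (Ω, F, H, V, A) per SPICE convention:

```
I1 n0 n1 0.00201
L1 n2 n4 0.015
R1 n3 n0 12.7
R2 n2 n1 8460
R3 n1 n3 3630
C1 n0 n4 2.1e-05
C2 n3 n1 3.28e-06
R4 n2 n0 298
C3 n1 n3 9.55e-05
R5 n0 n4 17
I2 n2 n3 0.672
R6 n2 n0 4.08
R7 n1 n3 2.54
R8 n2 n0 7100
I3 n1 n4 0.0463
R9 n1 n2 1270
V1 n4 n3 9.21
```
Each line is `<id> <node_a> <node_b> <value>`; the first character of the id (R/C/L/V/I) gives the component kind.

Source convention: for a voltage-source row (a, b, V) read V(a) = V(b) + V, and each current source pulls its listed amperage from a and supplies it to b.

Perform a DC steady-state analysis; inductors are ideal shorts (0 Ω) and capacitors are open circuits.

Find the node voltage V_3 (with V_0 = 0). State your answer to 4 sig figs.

-7.327 V

MNA unknowns: 4 node voltages V₁..V_4 plus 2 source currents (L1, V1)
I1: z[0]−=0.00201, z[1]+=0.00201
L1: row V2−V4=0, i_L1 at 2,4
R1: Y=0.07874 on G[3,0]
R2: Y=0.0001182 on G[2,1]
R3: Y=0.0002755 on G[1,3]
C1: Y=0.000 on G[0,4]
C2: Y=0.000 on G[3,1]
R4: Y=0.003356 on G[2,0]
C3: Y=0.000 on G[1,3]
R5: Y=0.05882 on G[0,4]
I2: z[2]−=0.672, z[3]+=0.672
R6: Y=0.2451 on G[2,0]
R7: Y=0.3937 on G[1,3]
R8: Y=0.0001408 on G[2,0]
I3: z[1]−=0.0463, z[4]+=0.0463
R9: Y=0.0007874 on G[1,2]
V1: row V4−V3=9.21, i_V1 at 4,3
solve → V1=-7.418, V2=1.883, V3=-7.327, V4=1.883
aux → i_L1=-1.149, i_V1=-1.213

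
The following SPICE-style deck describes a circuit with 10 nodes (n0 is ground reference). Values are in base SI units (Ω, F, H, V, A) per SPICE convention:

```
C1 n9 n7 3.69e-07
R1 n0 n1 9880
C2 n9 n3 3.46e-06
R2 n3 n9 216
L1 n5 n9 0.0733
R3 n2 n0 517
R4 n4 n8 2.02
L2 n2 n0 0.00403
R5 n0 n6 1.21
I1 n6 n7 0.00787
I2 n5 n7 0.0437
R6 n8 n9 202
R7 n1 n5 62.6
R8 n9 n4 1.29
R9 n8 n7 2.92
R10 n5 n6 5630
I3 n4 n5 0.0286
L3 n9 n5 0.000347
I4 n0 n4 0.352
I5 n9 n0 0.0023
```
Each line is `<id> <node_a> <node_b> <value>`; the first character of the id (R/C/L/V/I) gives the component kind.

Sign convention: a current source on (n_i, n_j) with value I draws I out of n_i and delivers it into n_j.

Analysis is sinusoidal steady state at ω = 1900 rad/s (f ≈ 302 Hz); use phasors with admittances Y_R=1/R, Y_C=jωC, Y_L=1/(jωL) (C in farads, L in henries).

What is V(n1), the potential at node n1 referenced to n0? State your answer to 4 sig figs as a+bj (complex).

MNA unknowns: 9 node voltages V₁..V_9
C1: Y=0.000+0.0007011j on G[9,7]
R1: Y=0.0001012+0.000j on G[0,1]
C2: Y=0.000+0.006574j on G[9,3]
R2: Y=0.004630+0.000j on G[3,9]
L1: Y=0.000-0.007180j on G[5,9]
R3: Y=0.001934+0.000j on G[2,0]
R4: Y=0.4950+0.000j on G[4,8]
L2: Y=0.000-0.1306j on G[2,0]
R5: Y=0.8264+0.000j on G[0,6]
I1: z[6]−=0.00787, z[7]+=0.00787
I2: z[5]−=0.0437, z[7]+=0.0437
R6: Y=0.004950+0.000j on G[8,9]
R7: Y=0.01597+0.000j on G[1,5]
R8: Y=0.7752+0.000j on G[9,4]
R9: Y=0.3425+0.000j on G[8,7]
R10: Y=0.0001776+0.000j on G[5,6]
I3: z[4]−=0.0286, z[5]+=0.0286
L3: Y=0.000-1.517j on G[9,5]
I4: z[0]−=0.352, z[4]+=0.352
I5: z[9]−=0.0023, z[0]+=0.0023
solve → V1=1277+0.000j, V2=0.000+0.000j, V3=1285+0.2445j, V4=1286+0.2439j, V5=1285+0.000j, V6=0.2667+0.000j, V7=1286+0.2414j, V8=1286+0.2429j, V9=1285+0.2445j

1277+0.000j V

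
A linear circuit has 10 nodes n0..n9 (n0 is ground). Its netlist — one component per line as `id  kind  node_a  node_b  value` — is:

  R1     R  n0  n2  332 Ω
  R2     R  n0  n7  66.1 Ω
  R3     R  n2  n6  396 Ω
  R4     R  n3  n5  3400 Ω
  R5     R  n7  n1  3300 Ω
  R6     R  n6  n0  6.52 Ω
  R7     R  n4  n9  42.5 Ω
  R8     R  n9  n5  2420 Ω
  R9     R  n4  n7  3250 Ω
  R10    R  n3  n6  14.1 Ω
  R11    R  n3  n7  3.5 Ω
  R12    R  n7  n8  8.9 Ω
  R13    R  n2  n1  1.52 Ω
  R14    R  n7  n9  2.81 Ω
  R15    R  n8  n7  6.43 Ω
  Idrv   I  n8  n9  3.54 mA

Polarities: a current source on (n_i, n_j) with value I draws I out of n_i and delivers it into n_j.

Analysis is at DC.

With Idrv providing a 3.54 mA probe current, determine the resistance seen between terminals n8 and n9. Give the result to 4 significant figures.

MNA unknowns: 9 node voltages V₁..V_9
R1: Y=0.003012 on G[0,2]
R2: Y=0.01513 on G[0,7]
R3: Y=0.002525 on G[2,6]
R4: Y=0.0002941 on G[3,5]
R5: Y=0.0003030 on G[7,1]
R6: Y=0.1534 on G[6,0]
R7: Y=0.02353 on G[4,9]
R8: Y=0.0004132 on G[9,5]
R9: Y=0.0003077 on G[4,7]
R10: Y=0.07092 on G[3,6]
R11: Y=0.2857 on G[3,7]
R12: Y=0.1124 on G[7,8]
R13: Y=0.6579 on G[2,1]
R14: Y=0.3559 on G[7,9]
R15: Y=0.1555 on G[8,7]
Idrv: z[8]−=0.00354, z[9]+=0.00354
solve → V1=-4.179e-08, V2=-3.980e-08, V3=1.378e-06, V4=0.009802, V5=0.005801, V6=4.306e-07, V7=-4.357e-06, V8=-0.01322, V9=0.009930

R_eq = 6.539 Ω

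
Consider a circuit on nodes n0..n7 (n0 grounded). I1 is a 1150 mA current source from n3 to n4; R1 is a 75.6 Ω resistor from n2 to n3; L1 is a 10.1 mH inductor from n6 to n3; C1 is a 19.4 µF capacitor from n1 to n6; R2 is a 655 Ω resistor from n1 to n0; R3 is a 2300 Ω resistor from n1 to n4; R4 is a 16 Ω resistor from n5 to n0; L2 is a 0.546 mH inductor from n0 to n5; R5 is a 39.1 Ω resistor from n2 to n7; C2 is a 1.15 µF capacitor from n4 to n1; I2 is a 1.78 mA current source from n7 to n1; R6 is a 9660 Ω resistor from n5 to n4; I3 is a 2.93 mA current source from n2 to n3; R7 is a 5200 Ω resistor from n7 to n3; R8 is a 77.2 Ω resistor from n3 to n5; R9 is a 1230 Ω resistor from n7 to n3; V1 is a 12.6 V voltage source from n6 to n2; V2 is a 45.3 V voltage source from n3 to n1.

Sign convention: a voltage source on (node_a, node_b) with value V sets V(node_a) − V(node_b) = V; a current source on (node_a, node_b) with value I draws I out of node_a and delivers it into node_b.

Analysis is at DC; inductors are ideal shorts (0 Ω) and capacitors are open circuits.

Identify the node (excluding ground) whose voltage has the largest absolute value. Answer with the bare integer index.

Apply KCL at each of the 7 non-ground nodes and solve the resulting linear system.
Node n1: branches {C1, R2, R3, C2, I2, V2} → V_1 = -55.48
Node n2: branches {R1, R5, I3, V1} → V_2 = -22.78
Node n3: branches {I1, R1, L1, I3, R7, R8, R9, V2} → V_3 = -10.18
Node n4: branches {I1, R3, C2, R6} → V_4 = 2092
Node n5: branches {R4, L2, R6, R8} → V_5 = 0.000
Node n6: branches {L1, C1, V1} → V_6 = -10.18
Node n7: branches {R5, I2, R7, R9} → V_7 = -22.37
Source currents: i(L1)=0.1742, i(L2)=-0.08470, i(V1)=-0.1742, i(V2)=-1.020

4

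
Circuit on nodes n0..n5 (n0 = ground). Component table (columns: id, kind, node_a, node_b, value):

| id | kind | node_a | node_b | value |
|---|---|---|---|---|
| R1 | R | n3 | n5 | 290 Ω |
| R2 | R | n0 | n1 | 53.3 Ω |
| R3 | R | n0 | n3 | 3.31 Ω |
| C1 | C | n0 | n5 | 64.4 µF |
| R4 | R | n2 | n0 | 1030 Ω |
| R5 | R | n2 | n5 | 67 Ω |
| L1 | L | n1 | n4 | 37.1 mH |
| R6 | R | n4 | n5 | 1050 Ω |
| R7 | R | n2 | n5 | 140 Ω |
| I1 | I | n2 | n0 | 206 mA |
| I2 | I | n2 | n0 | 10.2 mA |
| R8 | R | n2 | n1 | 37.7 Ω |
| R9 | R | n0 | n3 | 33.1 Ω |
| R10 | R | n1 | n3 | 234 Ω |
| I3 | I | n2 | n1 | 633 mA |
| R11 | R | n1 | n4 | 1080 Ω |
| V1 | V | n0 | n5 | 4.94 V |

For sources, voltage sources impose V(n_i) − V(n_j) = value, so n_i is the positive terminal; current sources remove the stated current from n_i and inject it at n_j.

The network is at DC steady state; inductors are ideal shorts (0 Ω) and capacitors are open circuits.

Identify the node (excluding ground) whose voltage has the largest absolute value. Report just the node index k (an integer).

2

Element admittances at DC:
  Y(R1) = 0.003448 S between n3,n5
  Y(R2) = 0.01876 S between n0,n1
  Y(R3) = 0.3021 S between n0,n3
  Y(C1) = 0.000 S between n0,n5
  Y(R4) = 0.0009709 S between n2,n0
  Y(R5) = 0.01493 S between n2,n5
  L1: short n1↔n4 (DC inductor)
  Y(R6) = 0.0009524 S between n4,n5
  Y(R7) = 0.007143 S between n2,n5
  I1: injects 0.206 A into n0 (from n2)
  I2: injects 0.0102 A into n0 (from n2)
  Y(R8) = 0.02653 S between n2,n1
  Y(R9) = 0.03021 S between n0,n3
  Y(R10) = 0.004274 S between n1,n3
  I3: injects 0.633 A into n1 (from n2)
  Y(R11) = 0.0009259 S between n1,n4
  V1: constraint V(n0)−V(n5) = 4.94
Assemble and solve the 7×7 MNA system:
  V(n1)=3.179  V(n2)=-17.63  V(n3)=-0.01015  V(n4)=3.179  V(n5)=-4.940
  i(L1)=0.007732  i(V1)=0.2553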